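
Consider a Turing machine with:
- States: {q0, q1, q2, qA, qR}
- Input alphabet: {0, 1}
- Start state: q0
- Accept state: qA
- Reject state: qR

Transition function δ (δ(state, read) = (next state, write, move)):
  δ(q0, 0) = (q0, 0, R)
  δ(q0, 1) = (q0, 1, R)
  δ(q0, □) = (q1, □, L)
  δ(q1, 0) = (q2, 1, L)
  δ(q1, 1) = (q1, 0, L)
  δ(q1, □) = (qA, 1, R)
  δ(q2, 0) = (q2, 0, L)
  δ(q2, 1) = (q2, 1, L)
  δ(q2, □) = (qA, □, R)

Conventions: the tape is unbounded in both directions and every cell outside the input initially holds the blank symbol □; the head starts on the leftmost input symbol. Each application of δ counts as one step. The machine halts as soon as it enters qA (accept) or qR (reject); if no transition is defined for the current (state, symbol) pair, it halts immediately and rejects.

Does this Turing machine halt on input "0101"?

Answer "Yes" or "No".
Step 0: [q0]0101 (head at position 0)
Step 1: δ(q0, 0) = (q0, 0, R)  ⊢  0[q0]101 (head at position 1)
Step 2: δ(q0, 1) = (q0, 1, R)  ⊢  01[q0]01 (head at position 2)
Step 3: δ(q0, 0) = (q0, 0, R)  ⊢  010[q0]1 (head at position 3)
Step 4: δ(q0, 1) = (q0, 1, R)  ⊢  0101[q0]□ (head at position 4)
Step 5: δ(q0, □) = (q1, □, L)  ⊢  010[q1]1□ (head at position 3)
Step 6: δ(q1, 1) = (q1, 0, L)  ⊢  01[q1]00□ (head at position 2)
Step 7: δ(q1, 0) = (q2, 1, L)  ⊢  0[q2]110□ (head at position 1)
Step 8: δ(q2, 1) = (q2, 1, L)  ⊢  [q2]0110□ (head at position 0)
Step 9: δ(q2, 0) = (q2, 0, L)  ⊢  [q2]□0110□ (head at position -1)
Step 10: δ(q2, □) = (qA, □, R)  ⊢  □[qA]0110□ (head at position 0)
The machine is in qA, so it halts and accepts.
It halts after 10 steps.

Final answer: Yes - halts after 10 steps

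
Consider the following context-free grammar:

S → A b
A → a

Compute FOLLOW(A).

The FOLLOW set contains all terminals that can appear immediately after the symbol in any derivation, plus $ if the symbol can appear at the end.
A occurs only in S → A b, where it is immediately followed by the terminal b. So FOLLOW(A) = {b}.

Final answer: {b}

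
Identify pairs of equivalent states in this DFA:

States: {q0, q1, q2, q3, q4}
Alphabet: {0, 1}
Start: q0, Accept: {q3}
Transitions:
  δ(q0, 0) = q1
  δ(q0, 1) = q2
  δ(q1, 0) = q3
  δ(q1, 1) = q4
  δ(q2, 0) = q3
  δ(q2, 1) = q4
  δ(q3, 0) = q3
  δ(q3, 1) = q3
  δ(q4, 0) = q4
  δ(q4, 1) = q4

Using the table-filling algorithm:
Round 0 – mark pairs where exactly one state is accepting: (q0,q3), (q1,q3), (q2,q3), (q3,q4)
Round 1 – newly marked: (q0,q1) [on 0: q1 vs q3, already marked]; (q0,q2) [on 0: q1 vs q3, already marked]; (q1,q4) [on 0: q3 vs q4, already marked]; (q2,q4) [on 0: q3 vs q4, already marked]
Round 2 – newly marked: (q0,q4) [on 0: q1 vs q4, already marked]
No further pairs can be marked.
(q1, q2) unmarked: δ(q1,0)=q3, δ(q2,0)=q3; δ(q1,1)=q4, δ(q2,1)=q4 → equivalent
Equivalent pairs: (q1, q2)

Final answer: Equivalent pairs: (q1, q2)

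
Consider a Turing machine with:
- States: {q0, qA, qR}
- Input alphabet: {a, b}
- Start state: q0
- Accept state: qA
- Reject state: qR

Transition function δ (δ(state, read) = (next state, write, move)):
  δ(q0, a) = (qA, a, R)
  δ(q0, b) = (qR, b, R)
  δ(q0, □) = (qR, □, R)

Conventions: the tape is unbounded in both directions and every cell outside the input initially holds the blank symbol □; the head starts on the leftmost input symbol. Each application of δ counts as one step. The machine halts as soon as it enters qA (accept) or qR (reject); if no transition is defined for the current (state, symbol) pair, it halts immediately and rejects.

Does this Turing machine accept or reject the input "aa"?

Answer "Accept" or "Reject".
Step 0: [q0]aa (head at position 0)
Step 1: δ(q0, a) = (qA, a, R)  ⊢  a[qA]a (head at position 1)
The machine is in qA, so it halts and accepts.

Final answer: Accept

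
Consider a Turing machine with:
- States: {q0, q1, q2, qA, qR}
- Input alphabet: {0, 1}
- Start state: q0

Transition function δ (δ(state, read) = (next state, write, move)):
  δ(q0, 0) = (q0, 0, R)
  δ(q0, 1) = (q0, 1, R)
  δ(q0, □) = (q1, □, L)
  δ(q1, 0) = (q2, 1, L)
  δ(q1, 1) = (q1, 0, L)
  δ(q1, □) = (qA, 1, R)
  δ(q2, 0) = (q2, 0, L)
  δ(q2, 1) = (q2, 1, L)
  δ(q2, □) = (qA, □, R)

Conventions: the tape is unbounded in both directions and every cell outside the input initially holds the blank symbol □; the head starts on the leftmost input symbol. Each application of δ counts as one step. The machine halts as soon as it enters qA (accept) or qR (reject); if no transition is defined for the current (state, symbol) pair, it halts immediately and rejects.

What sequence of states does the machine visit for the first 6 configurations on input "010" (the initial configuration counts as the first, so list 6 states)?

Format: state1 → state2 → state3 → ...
Step 0: [q0]010 (head at position 0)
Step 1: δ(q0, 0) = (q0, 0, R)  ⊢  0[q0]10 (head at position 1)
Step 2: δ(q0, 1) = (q0, 1, R)  ⊢  01[q0]0 (head at position 2)
Step 3: δ(q0, 0) = (q0, 0, R)  ⊢  010[q0]□ (head at position 3)
Step 4: δ(q0, □) = (q1, □, L)  ⊢  01[q1]0□ (head at position 2)
Step 5: δ(q1, 0) = (q2, 1, L)  ⊢  0[q2]11□ (head at position 1)
Reading off the states of these 6 configurations: q0 → q0 → q0 → q0 → q1 → q2

Final answer: q0 → q0 → q0 → q0 → q1 → q2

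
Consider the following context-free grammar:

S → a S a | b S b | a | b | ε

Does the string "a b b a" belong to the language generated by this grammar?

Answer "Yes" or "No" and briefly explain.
A derivation exists: S ⇒ a S a ⇒ a b S b a ⇒ a b b a (using S → a S a, S → b S b, then S → ε).

Final answer: Yes - a valid derivation exists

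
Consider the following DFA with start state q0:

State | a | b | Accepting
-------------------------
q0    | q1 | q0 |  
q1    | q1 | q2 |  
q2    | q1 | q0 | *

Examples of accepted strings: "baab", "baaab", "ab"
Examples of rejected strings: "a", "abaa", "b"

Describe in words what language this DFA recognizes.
strings over {a,b} ending with 'ab'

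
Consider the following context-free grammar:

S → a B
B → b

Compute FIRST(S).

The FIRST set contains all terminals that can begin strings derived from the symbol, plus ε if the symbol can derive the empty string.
S has the single production S → a B, whose right-hand side begins with the terminal a. So FIRST(S) = {a}.

Final answer: {a}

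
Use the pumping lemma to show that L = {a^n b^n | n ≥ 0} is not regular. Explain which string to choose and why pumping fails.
Language: L = {a^n b^n | n ≥ 0} (equal numbers of a's followed by b's)
Step 1: Assume for contradiction that L is regular, with pumping length p.
Step 2: Choose s = a^p b^p. Then s ∈ L (it has p a's followed by p b's) and |s| ≥ p.
Step 3: Consider any decomposition s = xyz with |xy| ≤ p and |y| > 0. Since |xy| ≤ p and the first p symbols of s are all a's, y = a^k for some k with 1 ≤ k ≤ p.
Step 4: Pumping up (i = 2): xy²z = a^(p+k) b^p, which has more a's than b's, so xy²z ∉ L.
This contradicts the pumping lemma, so L is not regular.

Final answer: Choose s = a^p b^p. Since |xy| ≤ p, y = a^k with k ≥ 1. Then xy²z = a^(p+k) b^p ∉ L.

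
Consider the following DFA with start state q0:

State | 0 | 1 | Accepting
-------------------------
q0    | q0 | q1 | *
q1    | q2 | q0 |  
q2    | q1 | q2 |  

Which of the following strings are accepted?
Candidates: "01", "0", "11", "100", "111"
"01": q0 → q0 → q1; q1 is not accepting → rejected
"0": q0 → q0; q0 is accepting → accepted
"11": q0 → q1 → q0; q0 is accepting → accepted
"100": q0 → q1 → q2 → q1; q1 is not accepting → rejected
"111": q0 → q1 → q0 → q1; q1 is not accepting → rejected

Final answer: "0", "11"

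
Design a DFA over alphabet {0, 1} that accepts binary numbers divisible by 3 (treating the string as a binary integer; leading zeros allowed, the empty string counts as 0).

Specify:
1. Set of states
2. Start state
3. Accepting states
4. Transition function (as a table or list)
One valid DFA (any DFA recognizing the same language is acceptable):
States: {q0, q1, q2}
Start: q0
Accepting: {q0}
Transitions (accepting states marked with *):
State | 0 | 1 | Accepting
-------------------------
q0    | q0 | q1 | *
q1    | q2 | q0 |  
q2    | q1 | q2 |  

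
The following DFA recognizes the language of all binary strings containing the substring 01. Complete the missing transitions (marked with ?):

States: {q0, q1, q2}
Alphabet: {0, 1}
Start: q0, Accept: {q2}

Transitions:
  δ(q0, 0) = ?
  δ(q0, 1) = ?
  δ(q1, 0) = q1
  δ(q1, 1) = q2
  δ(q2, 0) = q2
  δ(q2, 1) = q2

What each state remembers (consistent with the given transitions and accept states):
  q0: 01 not seen yet and the last symbol was not 0
  q1: 01 not seen yet and the last symbol was 0
  q2: the substring 01 has already been seen
Filling in the missing entries:
  δ(q0, 0): in q0 (01 not seen yet and the last symbol was not 0), after reading 0 we have: 01 not seen yet and the last symbol was 0 → q1
  δ(q0, 1): in q0 (01 not seen yet and the last symbol was not 0), after reading 1 we have: 01 not seen yet and the last symbol was not 0 → q0

Final answer: δ(q0, 0) = q1; δ(q0, 1) = q0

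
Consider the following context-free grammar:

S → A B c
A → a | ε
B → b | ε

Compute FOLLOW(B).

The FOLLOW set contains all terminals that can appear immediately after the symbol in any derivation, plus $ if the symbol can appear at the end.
B occurs in S → A B c, immediately followed by the terminal c. So FOLLOW(B) = {c}.

Final answer: {c}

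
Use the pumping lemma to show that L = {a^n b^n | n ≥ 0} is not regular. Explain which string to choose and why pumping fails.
Language: L = {a^n b^n | n ≥ 0} (equal numbers of a's followed by b's)
Step 1: Assume for contradiction that L is regular, with pumping length p.
Step 2: Choose s = a^p b^p. Then s ∈ L (it has p a's followed by p b's) and |s| ≥ p.
Step 3: Consider any decomposition s = xyz with |xy| ≤ p and |y| > 0. Since |xy| ≤ p and the first p symbols of s are all a's, y = a^k for some k with 1 ≤ k ≤ p.
Step 4: Pumping up (i = 2): xy²z = a^(p+k) b^p, which has more a's than b's, so xy²z ∉ L.
This contradicts the pumping lemma, so L is not regular.

Final answer: Choose s = a^p b^p. Since |xy| ≤ p, y = a^k with k ≥ 1. Then xy²z = a^(p+k) b^p ∉ L.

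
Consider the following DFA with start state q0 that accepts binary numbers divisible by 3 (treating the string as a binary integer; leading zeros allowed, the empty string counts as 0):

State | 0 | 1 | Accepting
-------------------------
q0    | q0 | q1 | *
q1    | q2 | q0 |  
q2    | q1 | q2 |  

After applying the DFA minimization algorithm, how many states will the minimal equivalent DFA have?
All 3 states are reachable from q0, so none can be removed as unreachable.
Table-filling: first mark every (accepting, non-accepting) pair as distinguishable (accepting: {q0}; non-accepting: {q1, q2}).
Round 1: (q1, q2) on '1' go to q0 and q2, already distinguishable → mark.
Every pair of states is distinguishable, so the DFA is already minimal.
Equivalence classes: {q0}, {q1}, {q2} → 3 states.

Final answer: 3 states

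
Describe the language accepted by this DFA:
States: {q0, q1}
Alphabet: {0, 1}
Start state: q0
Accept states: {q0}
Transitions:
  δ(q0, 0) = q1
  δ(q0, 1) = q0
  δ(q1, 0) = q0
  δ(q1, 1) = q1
Analyzing the DFA structure:
Start state: q0
Accept states: {q0}
Interpreting what each state remembers (checking against the transitions):
  q0: an even number of 0s has been read so far
  q1: an odd number of 0s has been read so far
  δ(q0, 0): in q0 (an even number of 0s has been read so far), after reading 0 we have: an odd number of 0s has been read so far → q1
  δ(q0, 1): in q0 (an even number of 0s has been read so far), after reading 1 we have: an even number of 0s has been read so far → q0
  δ(q1, 0): in q1 (an odd number of 0s has been read so far), after reading 0 we have: an even number of 0s has been read so far → q0
  δ(q1, 1): in q1 (an odd number of 0s has been read so far), after reading 1 we have: an odd number of 0s has been read so far → q1
A string is accepted iff it ends in {q0}, i.e. an even number of 0s has been read so far.
Language: All binary strings with an even number of 0s

Final answer: All binary strings with an even number of 0s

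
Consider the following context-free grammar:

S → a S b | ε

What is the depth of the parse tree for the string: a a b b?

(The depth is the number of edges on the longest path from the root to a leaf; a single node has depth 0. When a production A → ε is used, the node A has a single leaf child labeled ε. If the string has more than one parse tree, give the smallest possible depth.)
The only parse tree applies S → a S b 2 times (once per matching a…b pair) and then S → ε.
The S nodes sit at depths 0, 1, …, 2; the innermost S (depth 2) has the single child ε at depth 3.
The terminal leaves a, b are at depths 1..2, so the longest root-to-leaf path is S → S → … → S → ε with 3 edges.
Depth = 3.

Final answer: 3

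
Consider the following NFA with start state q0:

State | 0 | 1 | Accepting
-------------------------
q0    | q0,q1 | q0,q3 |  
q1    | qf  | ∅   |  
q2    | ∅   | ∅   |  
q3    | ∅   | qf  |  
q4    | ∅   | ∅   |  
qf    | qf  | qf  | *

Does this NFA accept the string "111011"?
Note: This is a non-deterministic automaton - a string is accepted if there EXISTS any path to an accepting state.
Track the set of states the NFA could be in: start {q0}
Read '1': {q0} → {q0, q3}
Read '1': {q0, q3} → {q0, q3, qf}
Read '1': {q0, q3, qf} → {q0, q3, qf}
Read '0': {q0, q3, qf} → {q0, q1, qf}
Read '1': {q0, q1, qf} → {q0, q3, qf}
Read '1': {q0, q3, qf} → {q0, q3, qf}
Final set {q0, q3, qf} contains accepting state(s) {qf} → accepted.

Final answer: Yes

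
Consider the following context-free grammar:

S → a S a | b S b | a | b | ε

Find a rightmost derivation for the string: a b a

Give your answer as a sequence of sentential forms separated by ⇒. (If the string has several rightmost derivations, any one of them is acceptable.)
Start with S.
Step 1: the rightmost non-terminal is S; apply S → a S a:  a S a
Step 2: the rightmost non-terminal is S; apply S → b:  a b a

Final answer: S ⇒ a S a ⇒ a b a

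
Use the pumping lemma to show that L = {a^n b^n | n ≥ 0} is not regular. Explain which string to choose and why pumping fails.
Language: L = {a^n b^n | n ≥ 0} (equal numbers of a's followed by b's)
Step 1: Assume for contradiction that L is regular, with pumping length p.
Step 2: Choose s = a^p b^p. Then s ∈ L (it has p a's followed by p b's) and |s| ≥ p.
Step 3: Consider any decomposition s = xyz with |xy| ≤ p and |y| > 0. Since |xy| ≤ p and the first p symbols of s are all a's, y = a^k for some k with 1 ≤ k ≤ p.
Step 4: Pumping up (i = 2): xy²z = a^(p+k) b^p, which has more a's than b's, so xy²z ∉ L.
This contradicts the pumping lemma, so L is not regular.

Final answer: Choose s = a^p b^p. Since |xy| ≤ p, y = a^k with k ≥ 1. Then xy²z = a^(p+k) b^p ∉ L.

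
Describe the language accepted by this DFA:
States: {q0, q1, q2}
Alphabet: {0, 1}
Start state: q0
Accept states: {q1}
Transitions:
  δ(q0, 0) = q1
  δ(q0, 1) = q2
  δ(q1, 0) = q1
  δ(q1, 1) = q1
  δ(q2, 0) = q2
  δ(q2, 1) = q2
Analyzing the DFA structure:
Start state: q0
Accept states: {q1}
Interpreting what each state remembers (checking against the transitions):
  q0: nothing has been read yet
  q1: the first symbol was 0
  q2: the first symbol was 1 (trap state)
  δ(q0, 0): in q0 (nothing has been read yet), after reading 0 we have: the first symbol was 0 → q1
  δ(q0, 1): in q0 (nothing has been read yet), after reading 1 we have: the first symbol was 1 (trap state) → q2
  δ(q1, 0): in q1 (the first symbol was 0), after reading 0 we have: the first symbol was 0 → q1
  δ(q1, 1): in q1 (the first symbol was 0), after reading 1 we have: the first symbol was 0 → q1
  δ(q2, 0): in q2 (the first symbol was 1 (trap state)), after reading 0 we have: the first symbol was 1 (trap state) → q2
  δ(q2, 1): in q2 (the first symbol was 1 (trap state)), after reading 1 we have: the first symbol was 1 (trap state) → q2
A string is accepted iff it ends in {q1}, i.e. the first symbol was 0.
Language: All binary strings starting with 0

Final answer: All binary strings starting with 0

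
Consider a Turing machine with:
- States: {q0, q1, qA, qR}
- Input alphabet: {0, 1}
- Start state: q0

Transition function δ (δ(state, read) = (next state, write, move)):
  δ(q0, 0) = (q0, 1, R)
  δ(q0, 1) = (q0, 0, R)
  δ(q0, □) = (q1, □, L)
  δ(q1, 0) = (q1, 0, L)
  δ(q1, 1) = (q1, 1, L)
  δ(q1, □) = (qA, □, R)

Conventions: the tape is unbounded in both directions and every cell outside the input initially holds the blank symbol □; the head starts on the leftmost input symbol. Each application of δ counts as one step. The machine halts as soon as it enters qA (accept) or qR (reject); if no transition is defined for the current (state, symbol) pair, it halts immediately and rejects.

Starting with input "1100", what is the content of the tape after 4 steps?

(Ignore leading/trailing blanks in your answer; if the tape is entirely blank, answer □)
Step 0: [q0]1100 (head at position 0)
Step 1: δ(q0, 1) = (q0, 0, R)  ⊢  0[q0]100 (head at position 1)
Step 2: δ(q0, 1) = (q0, 0, R)  ⊢  00[q0]00 (head at position 2)
Step 3: δ(q0, 0) = (q0, 1, R)  ⊢  001[q0]0 (head at position 3)
Step 4: δ(q0, 0) = (q0, 1, R)  ⊢  0011[q0]□ (head at position 4)
Tape after 4 steps (ignoring surrounding blanks): 0011

Final answer: Tape: 0011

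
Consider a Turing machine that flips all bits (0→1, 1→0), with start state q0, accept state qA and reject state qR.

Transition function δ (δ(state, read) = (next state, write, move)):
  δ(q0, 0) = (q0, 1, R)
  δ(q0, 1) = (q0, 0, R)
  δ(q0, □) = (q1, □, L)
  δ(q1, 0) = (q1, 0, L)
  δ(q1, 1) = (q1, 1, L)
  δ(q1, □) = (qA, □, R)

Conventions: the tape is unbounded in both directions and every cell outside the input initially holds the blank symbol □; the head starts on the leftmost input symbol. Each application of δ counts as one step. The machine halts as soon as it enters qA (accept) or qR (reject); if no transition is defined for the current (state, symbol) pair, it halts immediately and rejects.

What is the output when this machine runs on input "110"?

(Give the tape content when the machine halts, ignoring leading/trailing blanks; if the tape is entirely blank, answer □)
Step 0: [q0]110 (head at position 0)
Step 1: δ(q0, 1) = (q0, 0, R)  ⊢  0[q0]10 (head at position 1)
Step 2: δ(q0, 1) = (q0, 0, R)  ⊢  00[q0]0 (head at position 2)
Step 3: δ(q0, 0) = (q0, 1, R)  ⊢  001[q0]□ (head at position 3)
Step 4: δ(q0, □) = (q1, □, L)  ⊢  00[q1]1□ (head at position 2)
Step 5: δ(q1, 1) = (q1, 1, L)  ⊢  0[q1]01□ (head at position 1)
Step 6: δ(q1, 0) = (q1, 0, L)  ⊢  [q1]001□ (head at position 0)
Step 7: δ(q1, 0) = (q1, 0, L)  ⊢  [q1]□001□ (head at position -1)
Step 8: δ(q1, □) = (qA, □, R)  ⊢  □[qA]001□ (head at position 0)
The machine is in qA, so it halts and accepts.
Tape content when halted (ignoring surrounding blanks): 001

Final answer: Output: 001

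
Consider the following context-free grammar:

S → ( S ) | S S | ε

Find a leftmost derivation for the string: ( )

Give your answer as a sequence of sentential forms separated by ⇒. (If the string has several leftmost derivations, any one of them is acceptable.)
Start with S.
Step 1: the leftmost non-terminal is S; apply S → ( S ):  ( S )
Step 2: the leftmost non-terminal is S; apply S → ε:  ( )

Final answer: S ⇒ ( S ) ⇒ ( )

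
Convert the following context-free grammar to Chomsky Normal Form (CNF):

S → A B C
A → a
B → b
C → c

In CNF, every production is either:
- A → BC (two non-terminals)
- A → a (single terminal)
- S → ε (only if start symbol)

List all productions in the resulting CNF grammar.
The grammar has no ε-productions or unit productions to eliminate.
A → a is already in CNF (single terminal) – keep it.
B → b is already in CNF (single terminal) – keep it.
C → c is already in CNF (single terminal) – keep it.
S → A B C has 3 symbols on the right: break it into binary productions S → A X0, X0 → B C.
Resulting CNF grammar (5 productions): A → a; B → b; C → c; S → A X0; X0 → B C

Final answer: A → a; B → b; C → c; S → A X0; X0 → B C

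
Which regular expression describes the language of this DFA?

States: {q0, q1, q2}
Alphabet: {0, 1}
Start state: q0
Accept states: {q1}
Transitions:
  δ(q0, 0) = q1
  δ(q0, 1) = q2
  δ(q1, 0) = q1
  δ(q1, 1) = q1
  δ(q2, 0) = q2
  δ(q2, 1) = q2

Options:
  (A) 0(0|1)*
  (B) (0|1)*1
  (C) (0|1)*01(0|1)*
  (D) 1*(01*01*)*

Testing sample strings against the DFA:
  '100' -> rejected
  '01010' -> accepted
  '01111' -> accepted
  '01' -> accepted
Checking each option for a counterexample:
  (A) 0(0|1)*: agrees with the DFA on all strings of length ≤ 4
  (B) (0|1)*1: '0' is accepted by the DFA but does not match the regex → eliminated
  (C) (0|1)*01(0|1)*: '0' is accepted by the DFA but does not match the regex → eliminated
  (D) 1*(01*01*)*: ε is rejected by the DFA but matches the regex → eliminated
Only (A) 0(0|1)* is consistent with the DFA.

Final answer: (A) 0(0|1)*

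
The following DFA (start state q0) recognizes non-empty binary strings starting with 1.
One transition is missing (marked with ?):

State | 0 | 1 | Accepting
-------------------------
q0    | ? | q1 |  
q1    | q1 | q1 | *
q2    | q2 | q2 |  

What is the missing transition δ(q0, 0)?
q2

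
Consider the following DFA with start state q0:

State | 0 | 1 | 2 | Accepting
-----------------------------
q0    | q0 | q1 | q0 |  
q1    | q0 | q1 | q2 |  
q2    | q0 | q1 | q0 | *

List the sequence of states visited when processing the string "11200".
q0 → q1 → q1 → q2 → q0 → q0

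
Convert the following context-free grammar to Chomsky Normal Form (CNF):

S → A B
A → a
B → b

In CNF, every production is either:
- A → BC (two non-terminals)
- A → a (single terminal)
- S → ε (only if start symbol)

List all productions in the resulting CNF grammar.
The grammar has no ε-productions or unit productions to eliminate.
S → A B is already in CNF (two non-terminals) – keep it.
A → a is already in CNF (single terminal) – keep it.
B → b is already in CNF (single terminal) – keep it.
Resulting CNF grammar (3 productions): A → a; B → b; S → A B

Final answer: A → a; B → b; S → A B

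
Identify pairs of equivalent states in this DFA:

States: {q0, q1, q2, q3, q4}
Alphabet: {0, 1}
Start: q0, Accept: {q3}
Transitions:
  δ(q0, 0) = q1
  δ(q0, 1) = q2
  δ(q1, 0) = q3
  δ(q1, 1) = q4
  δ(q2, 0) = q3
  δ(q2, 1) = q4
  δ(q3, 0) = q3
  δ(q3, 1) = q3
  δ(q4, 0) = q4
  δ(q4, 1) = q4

Using the table-filling algorithm:
Round 0 – mark pairs where exactly one state is accepting: (q0,q3), (q1,q3), (q2,q3), (q3,q4)
Round 1 – newly marked: (q0,q1) [on 0: q1 vs q3, already marked]; (q0,q2) [on 0: q1 vs q3, already marked]; (q1,q4) [on 0: q3 vs q4, already marked]; (q2,q4) [on 0: q3 vs q4, already marked]
Round 2 – newly marked: (q0,q4) [on 0: q1 vs q4, already marked]
No further pairs can be marked.
(q1, q2) unmarked: δ(q1,0)=q3, δ(q2,0)=q3; δ(q1,1)=q4, δ(q2,1)=q4 → equivalent
Equivalent pairs: (q1, q2)

Final answer: Equivalent pairs: (q1, q2)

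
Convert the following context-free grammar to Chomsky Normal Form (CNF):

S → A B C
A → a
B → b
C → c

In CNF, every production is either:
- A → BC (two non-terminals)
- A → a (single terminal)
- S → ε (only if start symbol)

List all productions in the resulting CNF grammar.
The grammar has no ε-productions or unit productions to eliminate.
A → a is already in CNF (single terminal) – keep it.
B → b is already in CNF (single terminal) – keep it.
C → c is already in CNF (single terminal) – keep it.
S → A B C has 3 symbols on the right: break it into binary productions S → A X0, X0 → B C.
Resulting CNF grammar (5 productions): A → a; B → b; C → c; S → A X0; X0 → B C

Final answer: A → a; B → b; C → c; S → A X0; X0 → B C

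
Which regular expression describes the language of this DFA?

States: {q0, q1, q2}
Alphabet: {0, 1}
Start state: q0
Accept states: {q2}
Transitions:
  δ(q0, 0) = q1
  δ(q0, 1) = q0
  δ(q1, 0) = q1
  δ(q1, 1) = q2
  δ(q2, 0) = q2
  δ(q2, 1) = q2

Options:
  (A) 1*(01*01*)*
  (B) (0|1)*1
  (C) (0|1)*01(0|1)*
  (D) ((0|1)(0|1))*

Testing sample strings against the DFA:
  '01' -> accepted
  '0111' -> accepted
  '0000' -> rejected
  '110' -> rejected
Checking each option for a counterexample:
  (A) 1*(01*01*)*: ε is rejected by the DFA but matches the regex → eliminated
  (B) (0|1)*1: '1' is rejected by the DFA but matches the regex → eliminated
  (C) (0|1)*01(0|1)*: agrees with the DFA on all strings of length ≤ 4
  (D) ((0|1)(0|1))*: ε is rejected by the DFA but matches the regex → eliminated
Only (C) (0|1)*01(0|1)* is consistent with the DFA.

Final answer: (C) (0|1)*01(0|1)*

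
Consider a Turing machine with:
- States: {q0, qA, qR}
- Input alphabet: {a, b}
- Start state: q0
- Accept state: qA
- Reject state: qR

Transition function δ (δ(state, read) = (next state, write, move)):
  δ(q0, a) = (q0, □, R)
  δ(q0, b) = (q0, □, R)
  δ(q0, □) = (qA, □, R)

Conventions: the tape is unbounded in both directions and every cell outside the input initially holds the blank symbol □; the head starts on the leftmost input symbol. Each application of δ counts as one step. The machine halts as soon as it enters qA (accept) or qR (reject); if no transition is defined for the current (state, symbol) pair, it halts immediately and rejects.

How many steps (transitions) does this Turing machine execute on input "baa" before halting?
Step 0: [q0]baa (head at position 0)
Step 1: δ(q0, b) = (q0, □, R)  ⊢  □[q0]aa (head at position 1)
Step 2: δ(q0, a) = (q0, □, R)  ⊢  □□[q0]a (head at position 2)
Step 3: δ(q0, a) = (q0, □, R)  ⊢  □□□[q0]□ (head at position 3)
Step 4: δ(q0, □) = (qA, □, R)  ⊢  □□□□[qA]□ (head at position 4)
The machine is in qA, so it halts and accepts.
Number of transitions executed: 4.

Final answer: 4 steps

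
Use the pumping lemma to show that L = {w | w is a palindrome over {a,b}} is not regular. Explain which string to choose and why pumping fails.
Language: L = {w | w is a palindrome over {a,b}} (strings that read the same forwards and backwards)
Step 1: Assume for contradiction that L is regular, with pumping length p.
Step 2: Choose s = a^p b a^p. Then s ∈ L (it reads the same forwards and backwards) and |s| ≥ p.
Step 3: Consider any decomposition s = xyz with |xy| ≤ p and |y| > 0. Since |xy| ≤ p and the first p symbols of s are all a's, y = a^k for some k with 1 ≤ k ≤ p.
Step 4: Pumping up (i = 2): xy²z = a^(p+k) b a^p. Its reverse is a^p b a^(p+k) ≠ a^(p+k) b a^p (the single b is no longer in the middle), so xy²z is not a palindrome and xy²z ∉ L.
This contradicts the pumping lemma, so L is not regular.

Final answer: Choose s = a^p b a^p. Since |xy| ≤ p, y = a^k with k ≥ 1. Then xy²z = a^(p+k) b a^p is not a palindrome, so ∉ L.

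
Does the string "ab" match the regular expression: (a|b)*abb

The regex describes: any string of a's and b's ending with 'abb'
No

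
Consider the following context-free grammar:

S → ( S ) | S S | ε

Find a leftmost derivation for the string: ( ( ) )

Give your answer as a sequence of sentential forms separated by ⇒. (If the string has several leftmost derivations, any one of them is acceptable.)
Start with S.
Step 1: the leftmost non-terminal is S; apply S → ( S ):  ( S )
Step 2: the leftmost non-terminal is S; apply S → ( S ):  ( ( S ) )
Step 3: the leftmost non-terminal is S; apply S → ε:  ( ( ) )

Final answer: S ⇒ ( S ) ⇒ ( ( S ) ) ⇒ ( ( ) )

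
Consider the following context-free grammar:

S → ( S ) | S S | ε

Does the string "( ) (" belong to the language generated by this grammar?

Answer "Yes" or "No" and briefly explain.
Each production adds parentheses only in matched pairs (S → ( S )) or none at all, so every derived string has equally many '(' and ')'. The string ( ) ( has two '(' and one ')', so it cannot be derived.

Final answer: No - no valid derivation exists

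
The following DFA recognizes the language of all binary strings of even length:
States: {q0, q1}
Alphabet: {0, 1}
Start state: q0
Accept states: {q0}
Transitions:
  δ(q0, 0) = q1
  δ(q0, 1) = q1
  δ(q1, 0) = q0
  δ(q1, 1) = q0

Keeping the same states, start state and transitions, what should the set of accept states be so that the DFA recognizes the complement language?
The DFA is complete (every state has a transition on every symbol), so the complement
is recognized by the same DFA with accepting and non-accepting states swapped.
Original accept states: {q0}
Complement accept states = All states - Original accept states
= {q0, q1} - {q0}
= {q1}
Complement language: strings of ODD length

Final answer: {q1}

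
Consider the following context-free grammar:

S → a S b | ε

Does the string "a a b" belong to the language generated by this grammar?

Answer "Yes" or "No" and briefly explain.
Every derivation applies S → a S b some number n of times and then S → ε, producing a^n b^n with equally many a's and b's. The string a a b has two a's but only one b, so it cannot be derived.

Final answer: No - no valid derivation exists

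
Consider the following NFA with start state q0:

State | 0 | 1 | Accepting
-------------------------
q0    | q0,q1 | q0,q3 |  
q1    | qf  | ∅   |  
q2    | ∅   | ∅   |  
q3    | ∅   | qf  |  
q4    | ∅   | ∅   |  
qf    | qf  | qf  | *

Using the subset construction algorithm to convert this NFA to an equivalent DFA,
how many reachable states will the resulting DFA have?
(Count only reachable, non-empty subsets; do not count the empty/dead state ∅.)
Start subset: {q0}
{q0}: on 0 → {q0, q1}, on 1 → {q0, q3}
{q0, q1}: on 0 → {q0, q1, qf}, on 1 → {q0, q3}
{q0, q3}: on 0 → {q0, q1}, on 1 → {q0, q3, qf}
{q0, q1, qf}: on 0 → {q0, q1, qf}, on 1 → {q0, q3, qf}
{q0, q3, qf}: on 0 → {q0, q1, qf}, on 1 → {q0, q3, qf}
Reachable non-empty subsets: {q0}, {q0, q1}, {q0, q3}, {q0, q1, qf}, {q0, q3, qf} — 5 in total.

Final answer: 5 states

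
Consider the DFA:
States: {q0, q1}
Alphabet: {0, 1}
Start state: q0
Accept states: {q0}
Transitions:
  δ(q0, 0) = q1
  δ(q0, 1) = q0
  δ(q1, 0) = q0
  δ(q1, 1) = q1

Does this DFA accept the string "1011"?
Processing string "1011":
  q0 --1--> q0
  q0 --0--> q1
  q1 --1--> q1
  q1 --1--> q1
Final state: q1
Accept states: {q0}
q1 is not an accept state, so the string is rejected.

Final answer: No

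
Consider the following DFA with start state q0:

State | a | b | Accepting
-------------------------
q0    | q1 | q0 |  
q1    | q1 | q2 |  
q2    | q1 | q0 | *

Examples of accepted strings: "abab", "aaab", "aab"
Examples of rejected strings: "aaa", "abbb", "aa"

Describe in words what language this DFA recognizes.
strings over {a,b} ending with 'ab'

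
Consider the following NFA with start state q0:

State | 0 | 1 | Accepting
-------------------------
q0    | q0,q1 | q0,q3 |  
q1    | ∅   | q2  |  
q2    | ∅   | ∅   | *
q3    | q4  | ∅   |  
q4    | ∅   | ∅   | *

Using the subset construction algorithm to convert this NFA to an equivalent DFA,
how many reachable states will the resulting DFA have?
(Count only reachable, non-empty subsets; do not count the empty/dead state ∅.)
Start subset: {q0}
{q0}: on 0 → {q0, q1}, on 1 → {q0, q3}
{q0, q1}: on 0 → {q0, q1}, on 1 → {q0, q2, q3}
{q0, q3}: on 0 → {q0, q1, q4}, on 1 → {q0, q3}
{q0, q2, q3}: on 0 → {q0, q1, q4}, on 1 → {q0, q3}
{q0, q1, q4}: on 0 → {q0, q1}, on 1 → {q0, q2, q3}
Reachable non-empty subsets: {q0}, {q0, q1}, {q0, q3}, {q0, q2, q3}, {q0, q1, q4} — 5 in total.

Final answer: 5 states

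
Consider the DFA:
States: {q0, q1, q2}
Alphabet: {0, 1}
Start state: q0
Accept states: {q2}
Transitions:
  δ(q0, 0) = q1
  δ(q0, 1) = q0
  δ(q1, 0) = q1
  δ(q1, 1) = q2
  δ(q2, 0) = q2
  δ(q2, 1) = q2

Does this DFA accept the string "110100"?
Processing string "110100":
  q0 --1--> q0
  q0 --1--> q0
  q0 --0--> q1
  q1 --1--> q2
  q2 --0--> q2
  q2 --0--> q2
Final state: q2
Accept states: {q2}
q2 is an accept state, so the string is accepted.

Final answer: Yes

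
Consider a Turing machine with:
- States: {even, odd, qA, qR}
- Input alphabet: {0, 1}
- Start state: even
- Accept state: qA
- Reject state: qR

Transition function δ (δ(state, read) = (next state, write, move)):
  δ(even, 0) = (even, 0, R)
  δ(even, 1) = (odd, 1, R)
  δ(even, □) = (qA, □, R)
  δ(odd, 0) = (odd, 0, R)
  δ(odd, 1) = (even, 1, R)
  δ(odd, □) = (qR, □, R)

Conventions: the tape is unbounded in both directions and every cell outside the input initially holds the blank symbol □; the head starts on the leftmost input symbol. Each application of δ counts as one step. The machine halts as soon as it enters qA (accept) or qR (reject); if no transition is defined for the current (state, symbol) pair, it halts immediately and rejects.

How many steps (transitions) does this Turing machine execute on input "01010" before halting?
Step 0: [even]01010 (head at position 0)
Step 1: δ(even, 0) = (even, 0, R)  ⊢  0[even]1010 (head at position 1)
Step 2: δ(even, 1) = (odd, 1, R)  ⊢  01[odd]010 (head at position 2)
Step 3: δ(odd, 0) = (odd, 0, R)  ⊢  010[odd]10 (head at position 3)
Step 4: δ(odd, 1) = (even, 1, R)  ⊢  0101[even]0 (head at position 4)
Step 5: δ(even, 0) = (even, 0, R)  ⊢  01010[even]□ (head at position 5)
Step 6: δ(even, □) = (qA, □, R)  ⊢  01010□[qA]□ (head at position 6)
The machine is in qA, so it halts and accepts.
Number of transitions executed: 6.

Final answer: 6 steps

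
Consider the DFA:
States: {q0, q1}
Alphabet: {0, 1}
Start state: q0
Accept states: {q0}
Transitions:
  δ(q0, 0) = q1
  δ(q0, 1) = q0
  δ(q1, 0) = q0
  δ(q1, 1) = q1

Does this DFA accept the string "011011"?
Processing string "011011":
  q0 --0--> q1
  q1 --1--> q1
  q1 --1--> q1
  q1 --0--> q0
  q0 --1--> q0
  q0 --1--> q0
Final state: q0
Accept states: {q0}
q0 is an accept state, so the string is accepted.

Final answer: Yes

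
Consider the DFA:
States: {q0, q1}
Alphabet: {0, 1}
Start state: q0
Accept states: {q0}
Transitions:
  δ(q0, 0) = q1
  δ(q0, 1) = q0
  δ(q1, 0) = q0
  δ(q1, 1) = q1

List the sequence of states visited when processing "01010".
Starting at q0
Read '0': q0 -> q1
Read '1': q1 -> q1
Read '0': q1 -> q0
Read '1': q0 -> q0
Read '0': q0 -> q1

Final answer: q0 -> q1 -> q1 -> q0 -> q0 -> q1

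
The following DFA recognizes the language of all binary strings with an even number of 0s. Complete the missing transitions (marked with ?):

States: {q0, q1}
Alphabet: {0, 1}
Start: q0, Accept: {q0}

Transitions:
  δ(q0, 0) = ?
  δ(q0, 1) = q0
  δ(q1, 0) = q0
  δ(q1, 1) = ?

What each state remembers (consistent with the given transitions and accept states):
  q0: an even number of 0s has been read so far
  q1: an odd number of 0s has been read so far
Filling in the missing entries:
  δ(q0, 0): in q0 (an even number of 0s has been read so far), after reading 0 we have: an odd number of 0s has been read so far → q1
  δ(q1, 1): in q1 (an odd number of 0s has been read so far), after reading 1 we have: an odd number of 0s has been read so far → q1

Final answer: δ(q0, 0) = q1; δ(q1, 1) = q1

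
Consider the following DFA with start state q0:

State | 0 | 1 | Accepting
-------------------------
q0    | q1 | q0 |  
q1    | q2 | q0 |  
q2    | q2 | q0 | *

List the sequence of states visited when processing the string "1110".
q0 → q0 → q0 → q0 → q1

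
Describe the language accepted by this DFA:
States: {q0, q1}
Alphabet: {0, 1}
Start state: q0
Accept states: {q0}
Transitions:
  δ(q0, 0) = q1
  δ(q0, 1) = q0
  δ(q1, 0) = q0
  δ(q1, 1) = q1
Analyzing the DFA structure:
Start state: q0
Accept states: {q0}
Interpreting what each state remembers (checking against the transitions):
  q0: an even number of 0s has been read so far
  q1: an odd number of 0s has been read so far
  δ(q0, 0): in q0 (an even number of 0s has been read so far), after reading 0 we have: an odd number of 0s has been read so far → q1
  δ(q0, 1): in q0 (an even number of 0s has been read so far), after reading 1 we have: an even number of 0s has been read so far → q0
  δ(q1, 0): in q1 (an odd number of 0s has been read so far), after reading 0 we have: an even number of 0s has been read so far → q0
  δ(q1, 1): in q1 (an odd number of 0s has been read so far), after reading 1 we have: an odd number of 0s has been read so far → q1
A string is accepted iff it ends in {q0}, i.e. an even number of 0s has been read so far.
Language: All binary strings with an even number of 0s

Final answer: All binary strings with an even number of 0s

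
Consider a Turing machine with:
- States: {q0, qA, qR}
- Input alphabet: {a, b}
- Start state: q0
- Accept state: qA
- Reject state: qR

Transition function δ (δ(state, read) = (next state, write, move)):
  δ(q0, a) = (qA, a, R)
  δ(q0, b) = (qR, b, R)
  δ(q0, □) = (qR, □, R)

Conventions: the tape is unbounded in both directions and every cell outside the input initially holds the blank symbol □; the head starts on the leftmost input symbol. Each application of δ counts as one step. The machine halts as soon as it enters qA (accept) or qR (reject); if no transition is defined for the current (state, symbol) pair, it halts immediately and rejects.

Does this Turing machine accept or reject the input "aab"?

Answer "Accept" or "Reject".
Step 0: [q0]aab (head at position 0)
Step 1: δ(q0, a) = (qA, a, R)  ⊢  a[qA]ab (head at position 1)
The machine is in qA, so it halts and accepts.

Final answer: Accept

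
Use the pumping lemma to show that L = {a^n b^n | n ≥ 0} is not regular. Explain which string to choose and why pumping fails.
Language: L = {a^n b^n | n ≥ 0} (equal numbers of a's followed by b's)
Step 1: Assume for contradiction that L is regular, with pumping length p.
Step 2: Choose s = a^p b^p. Then s ∈ L (it has p a's followed by p b's) and |s| ≥ p.
Step 3: Consider any decomposition s = xyz with |xy| ≤ p and |y| > 0. Since |xy| ≤ p and the first p symbols of s are all a's, y = a^k for some k with 1 ≤ k ≤ p.
Step 4: Pumping up (i = 2): xy²z = a^(p+k) b^p, which has more a's than b's, so xy²z ∉ L.
This contradicts the pumping lemma, so L is not regular.

Final answer: Choose s = a^p b^p. Since |xy| ≤ p, y = a^k with k ≥ 1. Then xy²z = a^(p+k) b^p ∉ L.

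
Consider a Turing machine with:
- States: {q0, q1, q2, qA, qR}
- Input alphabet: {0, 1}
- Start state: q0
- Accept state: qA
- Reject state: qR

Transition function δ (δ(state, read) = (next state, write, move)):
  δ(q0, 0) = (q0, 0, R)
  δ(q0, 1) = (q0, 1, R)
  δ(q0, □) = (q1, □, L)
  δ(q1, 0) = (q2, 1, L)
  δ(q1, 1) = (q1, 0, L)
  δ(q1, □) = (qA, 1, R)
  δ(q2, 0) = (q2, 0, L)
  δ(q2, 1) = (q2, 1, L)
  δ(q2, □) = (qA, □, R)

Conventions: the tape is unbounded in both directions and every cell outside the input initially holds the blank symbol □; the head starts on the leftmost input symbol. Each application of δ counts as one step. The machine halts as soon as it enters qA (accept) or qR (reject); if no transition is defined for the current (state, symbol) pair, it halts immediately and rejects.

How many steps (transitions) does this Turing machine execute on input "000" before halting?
Step 0: [q0]000 (head at position 0)
Step 1: δ(q0, 0) = (q0, 0, R)  ⊢  0[q0]00 (head at position 1)
Step 2: δ(q0, 0) = (q0, 0, R)  ⊢  00[q0]0 (head at position 2)
Step 3: δ(q0, 0) = (q0, 0, R)  ⊢  000[q0]□ (head at position 3)
Step 4: δ(q0, □) = (q1, □, L)  ⊢  00[q1]0□ (head at position 2)
Step 5: δ(q1, 0) = (q2, 1, L)  ⊢  0[q2]01□ (head at position 1)
Step 6: δ(q2, 0) = (q2, 0, L)  ⊢  [q2]001□ (head at position 0)
Step 7: δ(q2, 0) = (q2, 0, L)  ⊢  [q2]□001□ (head at position -1)
Step 8: δ(q2, □) = (qA, □, R)  ⊢  □[qA]001□ (head at position 0)
The machine is in qA, so it halts and accepts.
Number of transitions executed: 8.

Final answer: 8 steps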